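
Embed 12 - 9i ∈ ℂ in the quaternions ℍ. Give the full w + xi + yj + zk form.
12 - 9i + 0j + 0k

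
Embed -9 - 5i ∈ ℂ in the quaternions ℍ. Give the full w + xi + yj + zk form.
-9 - 5i + 0j + 0k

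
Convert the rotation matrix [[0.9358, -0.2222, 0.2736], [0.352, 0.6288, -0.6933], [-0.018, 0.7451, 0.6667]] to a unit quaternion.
0.8988 + 0.4001i + 0.0811j + 0.1597k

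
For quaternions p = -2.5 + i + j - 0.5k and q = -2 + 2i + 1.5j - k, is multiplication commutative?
No: pq = 1 - 7.25i - 5.75j + 3k ≠ 1 - 6.75i - 5.75j + 4k = qp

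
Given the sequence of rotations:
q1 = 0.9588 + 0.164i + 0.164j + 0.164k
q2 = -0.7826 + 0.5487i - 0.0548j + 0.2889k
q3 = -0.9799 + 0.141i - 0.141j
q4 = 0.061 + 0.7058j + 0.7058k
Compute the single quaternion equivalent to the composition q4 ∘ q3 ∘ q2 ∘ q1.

q2 · q1 = -0.8787 + 0.3414i - 0.2235j + 0.2476k
q3 · q2 · q1 = 0.7814 - 0.4933i + 0.308j - 0.226k
q4 · q3 · q2 · q1 = -0.0102 - 0.407i + 0.2221j + 0.8859k
-0.0102 - 0.407i + 0.2221j + 0.8859k


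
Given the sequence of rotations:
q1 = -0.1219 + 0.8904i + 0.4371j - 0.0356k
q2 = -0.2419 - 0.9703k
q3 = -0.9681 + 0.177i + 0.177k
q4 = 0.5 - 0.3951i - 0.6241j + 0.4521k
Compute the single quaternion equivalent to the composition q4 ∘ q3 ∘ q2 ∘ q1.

q2 · q1 = -0.0051 + 0.2087i - 0.9697j + 0.1269k
q3 · q2 · q1 = -0.0545 - 0.0313i + 0.9532j - 0.2954k
q4 · q3 · q2 · q1 = 0.6888 - 0.2407i + 0.3798j - 0.5685k
0.6888 - 0.2407i + 0.3798j - 0.5685k


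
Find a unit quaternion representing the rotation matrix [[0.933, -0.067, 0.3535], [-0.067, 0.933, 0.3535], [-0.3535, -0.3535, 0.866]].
0.9659 - 0.183i + 0.183j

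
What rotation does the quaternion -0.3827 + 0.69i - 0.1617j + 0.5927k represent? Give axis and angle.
axis = (0.7469, -0.175, 0.6415), θ = 5π/4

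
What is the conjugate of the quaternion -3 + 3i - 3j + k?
-3 - 3i + 3j - k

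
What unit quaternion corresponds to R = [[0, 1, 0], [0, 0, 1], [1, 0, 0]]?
-0.5 + 0.5i + 0.5j + 0.5k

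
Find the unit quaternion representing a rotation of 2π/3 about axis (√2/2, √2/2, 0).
0.5 + 0.6124i + 0.6124j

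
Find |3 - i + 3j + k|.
√20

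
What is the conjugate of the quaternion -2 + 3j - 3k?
-2 - 3j + 3k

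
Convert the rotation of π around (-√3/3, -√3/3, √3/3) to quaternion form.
-0.5774i - 0.5774j + 0.5774k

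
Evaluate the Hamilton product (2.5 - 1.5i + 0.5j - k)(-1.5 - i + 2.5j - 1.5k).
-8 + 1.5i + 4.25j - 5.5k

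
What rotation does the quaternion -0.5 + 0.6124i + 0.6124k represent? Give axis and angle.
axis = (√2/2, 0, √2/2), θ = 4π/3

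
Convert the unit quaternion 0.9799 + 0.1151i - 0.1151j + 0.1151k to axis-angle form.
axis = (√3/3, -√3/3, √3/3), θ = 23°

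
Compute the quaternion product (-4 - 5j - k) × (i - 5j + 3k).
-22 - 24i + 19j - 7k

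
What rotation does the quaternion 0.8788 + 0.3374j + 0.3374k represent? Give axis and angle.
axis = (0, √2/2, √2/2), θ = 57°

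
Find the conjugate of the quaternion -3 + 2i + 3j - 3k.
-3 - 2i - 3j + 3k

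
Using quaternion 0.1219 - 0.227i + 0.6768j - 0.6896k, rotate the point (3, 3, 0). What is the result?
(-3.019, -1.589, -2.522)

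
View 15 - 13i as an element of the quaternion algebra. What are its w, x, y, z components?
15 - 13i + 0j + 0k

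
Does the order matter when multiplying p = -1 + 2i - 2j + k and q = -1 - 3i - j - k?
Yes: pq = 6 + 4i + 2j - 8k ≠ 6 - 2i + 4j + 8k = qp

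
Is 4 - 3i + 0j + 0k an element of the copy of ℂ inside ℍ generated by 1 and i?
Yes. The quaternion 4 - 3i has j- and k-coefficients y = z = 0, so it lies in the complex subalgebra spanned by 1 and i.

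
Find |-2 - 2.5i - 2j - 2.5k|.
4.528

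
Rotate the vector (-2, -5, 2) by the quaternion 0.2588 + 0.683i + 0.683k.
(3.5, 2.916, -3.5)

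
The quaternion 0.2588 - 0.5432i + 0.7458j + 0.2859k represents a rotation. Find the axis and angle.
axis = (-0.5624, 0.7721, 0.296), θ = 5π/6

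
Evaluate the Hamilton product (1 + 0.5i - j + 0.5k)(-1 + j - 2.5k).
1.25 + 1.5i + 3.25j - 2.5k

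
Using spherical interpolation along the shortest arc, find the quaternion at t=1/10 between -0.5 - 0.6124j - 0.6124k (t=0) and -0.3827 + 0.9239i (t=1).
-0.5354 + 0.1293i - 0.5902j - 0.5902k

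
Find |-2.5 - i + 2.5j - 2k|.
4.183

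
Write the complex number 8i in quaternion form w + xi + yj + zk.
0 + 8i + 0j + 0k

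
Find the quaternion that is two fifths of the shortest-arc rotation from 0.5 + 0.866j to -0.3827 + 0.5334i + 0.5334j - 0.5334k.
0.1675 + 0.2747i + 0.9061j - 0.2747k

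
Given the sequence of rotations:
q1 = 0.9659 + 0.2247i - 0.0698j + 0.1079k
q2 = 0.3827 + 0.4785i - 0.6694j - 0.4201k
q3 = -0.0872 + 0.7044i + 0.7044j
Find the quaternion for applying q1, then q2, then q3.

q2 · q1 = 0.2607 + 0.4466i - 0.8193j - 0.2475k
q3 · q2 · q1 = 0.2398 - 0.0296i + 0.4294j - 0.8701k
0.2398 - 0.0296i + 0.4294j - 0.8701k


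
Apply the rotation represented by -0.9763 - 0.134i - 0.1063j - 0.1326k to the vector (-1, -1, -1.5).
(-1.076, -0.866, -1.53)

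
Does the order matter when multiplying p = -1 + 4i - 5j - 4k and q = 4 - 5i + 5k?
Yes: pq = 36 - 4i - 20j - 46k ≠ 36 + 46i - 20j + 4k = qp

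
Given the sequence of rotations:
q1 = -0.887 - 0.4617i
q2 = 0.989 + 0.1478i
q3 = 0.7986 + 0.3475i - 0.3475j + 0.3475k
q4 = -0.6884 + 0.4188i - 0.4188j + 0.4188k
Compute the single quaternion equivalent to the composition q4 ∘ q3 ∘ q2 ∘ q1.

q2 · q1 = -0.809 - 0.5877i
q3 · q2 · q1 = -0.4418 - 0.7505i + 0.0769j - 0.4854k
q4 · q3 · q2 · q1 = 0.8539 + 0.5027i + 0.0211j - 0.133k
0.8539 + 0.5027i + 0.0211j - 0.133k


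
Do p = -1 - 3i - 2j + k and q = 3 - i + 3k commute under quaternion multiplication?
No: pq = -9 - 14i + 2j - 2k ≠ -9 - 2i - 14j + 2k = qp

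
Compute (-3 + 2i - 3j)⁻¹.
-0.1364 - 0.0909i + 0.1364j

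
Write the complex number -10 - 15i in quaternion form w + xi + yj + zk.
-10 - 15i + 0j + 0k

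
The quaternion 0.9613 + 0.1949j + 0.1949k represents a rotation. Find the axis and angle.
axis = (0, √2/2, √2/2), θ = 32°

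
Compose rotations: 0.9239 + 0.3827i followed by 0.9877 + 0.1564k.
0.9125 + 0.378i + 0.0599j + 0.1445k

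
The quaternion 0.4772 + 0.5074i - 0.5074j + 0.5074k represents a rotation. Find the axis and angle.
axis = (√3/3, -√3/3, √3/3), θ = 123°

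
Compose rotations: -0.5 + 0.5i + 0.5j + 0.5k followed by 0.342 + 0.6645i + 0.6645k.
-0.8355 - 0.4935i + 0.171j + 0.171k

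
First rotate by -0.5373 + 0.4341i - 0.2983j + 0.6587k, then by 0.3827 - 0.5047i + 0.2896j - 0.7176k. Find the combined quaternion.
0.5725 + 0.414i - 0.2488j + 0.6625k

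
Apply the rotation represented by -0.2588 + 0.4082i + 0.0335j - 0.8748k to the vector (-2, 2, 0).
(0.215, -2.688, 0.854)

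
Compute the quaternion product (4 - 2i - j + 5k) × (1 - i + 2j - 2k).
14 - 14i - 2j - 8k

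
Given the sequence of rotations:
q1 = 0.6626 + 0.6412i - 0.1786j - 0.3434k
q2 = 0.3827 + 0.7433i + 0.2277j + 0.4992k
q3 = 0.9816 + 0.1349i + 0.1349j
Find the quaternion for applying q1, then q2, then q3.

q2 · q1 = -0.0109 + 0.7489i + 0.6579j - 0.0794k
q3 · q2 · q1 = -0.2005 + 0.7229i + 0.655j - 0.0902k
-0.2005 + 0.7229i + 0.655j - 0.0902k


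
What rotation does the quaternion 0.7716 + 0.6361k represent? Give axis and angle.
axis = (0, 0, 1), θ = 79°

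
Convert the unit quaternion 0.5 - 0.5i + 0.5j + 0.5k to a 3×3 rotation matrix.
[[0, -1, 0], [0, 0, 1], [-1, 0, 0]]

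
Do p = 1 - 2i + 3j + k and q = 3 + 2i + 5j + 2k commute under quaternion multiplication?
No: pq = -10 - 3i + 20j - 11k ≠ -10 - 5i + 8j + 21k = qp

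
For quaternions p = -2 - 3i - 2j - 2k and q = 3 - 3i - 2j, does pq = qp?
No: pq = -19 - 7i + 4j - 6k ≠ -19 + i - 8j - 6k = qp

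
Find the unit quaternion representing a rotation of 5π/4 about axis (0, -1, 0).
-0.3827 - 0.9239j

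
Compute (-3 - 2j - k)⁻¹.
-0.2143 + 0.1429j + 0.0714k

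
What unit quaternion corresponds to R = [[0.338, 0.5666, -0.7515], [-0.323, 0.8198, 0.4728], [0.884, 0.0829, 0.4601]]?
0.809 - 0.1205i - 0.5054j - 0.2749k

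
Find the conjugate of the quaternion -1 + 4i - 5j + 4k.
-1 - 4i + 5j - 4k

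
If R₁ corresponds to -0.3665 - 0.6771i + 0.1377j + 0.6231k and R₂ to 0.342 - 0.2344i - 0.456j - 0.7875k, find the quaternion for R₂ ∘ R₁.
0.2694 - 0.3214i + 0.8935j + 0.1607k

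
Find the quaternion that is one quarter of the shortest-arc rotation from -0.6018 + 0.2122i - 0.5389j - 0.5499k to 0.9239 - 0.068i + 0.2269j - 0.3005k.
-0.7618 + 0.1924i - 0.5047j - 0.3578k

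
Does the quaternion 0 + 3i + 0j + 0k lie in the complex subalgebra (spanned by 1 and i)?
Yes. The quaternion 3i has j- and k-coefficients y = z = 0, so it lies in the complex subalgebra spanned by 1 and i.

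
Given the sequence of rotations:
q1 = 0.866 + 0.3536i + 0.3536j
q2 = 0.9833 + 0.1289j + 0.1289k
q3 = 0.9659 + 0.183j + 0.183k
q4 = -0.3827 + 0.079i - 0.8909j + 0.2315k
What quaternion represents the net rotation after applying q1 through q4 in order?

q2 · q1 = 0.806 + 0.3021i + 0.5049j + 0.066k
q3 · q2 · q1 = 0.674 + 0.2115i + 0.6905j + 0.156k
q4 · q3 · q2 · q1 = 0.3044 - 0.3265i - 0.8281j + 0.3393k
0.3044 - 0.3265i - 0.8281j + 0.3393k


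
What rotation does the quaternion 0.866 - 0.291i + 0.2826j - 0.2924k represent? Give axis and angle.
axis = (-0.582, 0.5652, -0.5848), θ = π/3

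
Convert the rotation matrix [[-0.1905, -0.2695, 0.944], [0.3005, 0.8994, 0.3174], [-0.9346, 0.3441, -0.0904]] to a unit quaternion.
0.6361 + 0.0105i + 0.7383j + 0.224k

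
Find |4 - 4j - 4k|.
√48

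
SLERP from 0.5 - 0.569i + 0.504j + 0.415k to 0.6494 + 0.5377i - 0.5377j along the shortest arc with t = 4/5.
-0.4486 - 0.6357i + 0.6182j + 0.1116k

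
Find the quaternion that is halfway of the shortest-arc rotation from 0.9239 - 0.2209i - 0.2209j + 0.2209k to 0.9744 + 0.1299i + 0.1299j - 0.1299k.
0.9966 - 0.0478i - 0.0478j + 0.0478k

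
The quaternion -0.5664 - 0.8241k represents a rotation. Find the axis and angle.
axis = (0, 0, -1), θ = 249°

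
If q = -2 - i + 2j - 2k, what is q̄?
-2 + i - 2j + 2k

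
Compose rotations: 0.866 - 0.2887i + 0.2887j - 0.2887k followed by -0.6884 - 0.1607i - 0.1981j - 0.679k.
-0.7814 + 0.3128i - 0.2207j - 0.4929k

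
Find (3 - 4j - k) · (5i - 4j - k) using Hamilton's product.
-17 + 15i - 17j + 17k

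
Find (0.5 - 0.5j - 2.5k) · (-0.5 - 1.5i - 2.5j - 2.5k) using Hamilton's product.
-7.75 - 5.75i + 2.75j - 0.75k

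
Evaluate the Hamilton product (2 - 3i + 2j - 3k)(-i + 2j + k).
-4 + 6i + 10j - 2k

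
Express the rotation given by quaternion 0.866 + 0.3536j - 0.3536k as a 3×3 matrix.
[[0.4999, 0.6124, 0.6124], [-0.6124, 0.7499, -0.2501], [-0.6124, -0.2501, 0.7499]]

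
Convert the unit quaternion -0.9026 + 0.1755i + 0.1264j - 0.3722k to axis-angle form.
axis = (0.4077, 0.2936, -0.8646), θ = 309°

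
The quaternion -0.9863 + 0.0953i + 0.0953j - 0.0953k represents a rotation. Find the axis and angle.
axis = (√3/3, √3/3, -√3/3), θ = 341°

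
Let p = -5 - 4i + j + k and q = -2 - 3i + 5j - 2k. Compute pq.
-5 + 16i - 38j - 9k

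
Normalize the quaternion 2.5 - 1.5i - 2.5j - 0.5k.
0.6455 - 0.3873i - 0.6455j - 0.1291k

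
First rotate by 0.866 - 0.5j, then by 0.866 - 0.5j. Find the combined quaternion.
0.5 - 0.866j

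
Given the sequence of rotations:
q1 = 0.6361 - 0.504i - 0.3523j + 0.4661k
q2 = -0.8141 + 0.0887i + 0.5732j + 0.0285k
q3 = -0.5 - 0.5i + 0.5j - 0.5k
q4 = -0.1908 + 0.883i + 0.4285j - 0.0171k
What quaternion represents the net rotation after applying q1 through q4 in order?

q2 · q1 = -0.2845 + 0.7439i + 0.5957j - 0.1037k
q3 · q2 · q1 = 0.1645 + 0.0163i - 0.8639j - 0.4757k
q4 · q3 · q2 · q1 = 0.3163 - 0.0765i + 0.6551j - 0.6819k
0.3163 - 0.0765i + 0.6551j - 0.6819k


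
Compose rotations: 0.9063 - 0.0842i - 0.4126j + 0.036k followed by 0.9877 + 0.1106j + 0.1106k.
0.9368 - 0.0335i - 0.3166j + 0.1451k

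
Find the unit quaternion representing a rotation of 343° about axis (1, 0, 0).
-0.989 + 0.1478i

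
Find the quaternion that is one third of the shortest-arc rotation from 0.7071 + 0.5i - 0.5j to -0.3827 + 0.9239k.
0.7253 + 0.3951i - 0.3951j - 0.402k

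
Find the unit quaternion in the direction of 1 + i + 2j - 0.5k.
0.4 + 0.4i + 0.8j - 0.2k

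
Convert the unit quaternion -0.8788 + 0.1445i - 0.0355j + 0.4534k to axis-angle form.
axis = (0.3028, -0.0744, 0.9501), θ = 303°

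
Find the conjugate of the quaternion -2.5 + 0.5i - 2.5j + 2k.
-2.5 - 0.5i + 2.5j - 2k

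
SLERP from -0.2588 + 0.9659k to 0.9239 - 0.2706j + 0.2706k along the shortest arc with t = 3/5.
0.59 - 0.2168j + 0.7777k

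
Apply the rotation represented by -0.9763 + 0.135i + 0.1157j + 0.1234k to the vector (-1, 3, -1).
(0.066, 2.717, -1.901)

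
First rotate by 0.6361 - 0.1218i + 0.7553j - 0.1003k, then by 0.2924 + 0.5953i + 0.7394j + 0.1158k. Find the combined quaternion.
-0.2884 + 0.1814i + 0.7368j + 0.584k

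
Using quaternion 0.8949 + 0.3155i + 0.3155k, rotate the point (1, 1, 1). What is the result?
(0.435, 0.602, 1.565)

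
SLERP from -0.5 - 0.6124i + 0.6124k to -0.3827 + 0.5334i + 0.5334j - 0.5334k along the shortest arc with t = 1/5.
-0.3384 - 0.659i - 0.1301j + 0.659k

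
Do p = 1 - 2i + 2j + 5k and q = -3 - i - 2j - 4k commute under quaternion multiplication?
No: pq = 19 + 7i - 21j - 13k ≠ 19 + 3i + 5j - 25k = qp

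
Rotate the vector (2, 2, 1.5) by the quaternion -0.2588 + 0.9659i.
(2, -0.982, -2.299)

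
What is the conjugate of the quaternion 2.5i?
-2.5i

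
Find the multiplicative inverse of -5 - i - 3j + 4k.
-0.098 + 0.0196i + 0.0588j - 0.0784k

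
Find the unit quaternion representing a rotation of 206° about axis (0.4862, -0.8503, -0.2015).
-0.225 + 0.4737i - 0.8285j - 0.1963k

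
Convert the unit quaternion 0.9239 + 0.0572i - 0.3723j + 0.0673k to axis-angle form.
axis = (0.1495, -0.973, 0.1759), θ = π/4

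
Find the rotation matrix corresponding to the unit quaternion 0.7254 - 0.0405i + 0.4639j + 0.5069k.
[[0.0557, -0.773, 0.632], [0.6978, 0.4828, 0.5291], [-0.7141, 0.4115, 0.5663]]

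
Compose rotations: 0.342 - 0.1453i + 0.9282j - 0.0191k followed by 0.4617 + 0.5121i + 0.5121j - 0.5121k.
-0.2528 + 0.5736i + 0.6879j + 0.3658k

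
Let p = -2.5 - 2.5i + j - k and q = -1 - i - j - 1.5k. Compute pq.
-0.5 + 2.5i - 1.25j + 8.25k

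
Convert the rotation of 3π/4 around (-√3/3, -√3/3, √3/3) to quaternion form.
0.3827 - 0.5334i - 0.5334j + 0.5334k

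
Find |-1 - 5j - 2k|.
√30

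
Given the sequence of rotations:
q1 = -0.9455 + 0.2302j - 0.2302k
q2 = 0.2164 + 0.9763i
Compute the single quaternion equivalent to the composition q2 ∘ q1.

q2 · q1 = -0.2046 - 0.9231i + 0.2746j + 0.1749k
-0.2046 - 0.9231i + 0.2746j + 0.1749k


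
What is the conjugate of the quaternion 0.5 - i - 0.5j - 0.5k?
0.5 + i + 0.5j + 0.5k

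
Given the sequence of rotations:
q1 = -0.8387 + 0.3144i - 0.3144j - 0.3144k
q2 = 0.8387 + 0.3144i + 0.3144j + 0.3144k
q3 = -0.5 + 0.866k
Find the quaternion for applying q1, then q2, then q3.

q2 · q1 = -0.6046 - 0.3297j - 0.7251k
q3 · q2 · q1 = 0.9302 + 0.2855i + 0.1648j - 0.161k
0.9302 + 0.2855i + 0.1648j - 0.161k


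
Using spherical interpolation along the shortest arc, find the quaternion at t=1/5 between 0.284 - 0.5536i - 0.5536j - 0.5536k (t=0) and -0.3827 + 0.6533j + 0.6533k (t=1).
0.313 - 0.4523i - 0.5905j - 0.5905k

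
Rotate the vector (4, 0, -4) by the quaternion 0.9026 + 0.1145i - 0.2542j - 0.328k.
(4.758, -2.442, -1.843)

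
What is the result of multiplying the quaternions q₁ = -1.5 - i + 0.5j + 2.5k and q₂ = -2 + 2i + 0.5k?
3.75 - 0.75i + 4.5j - 6.75k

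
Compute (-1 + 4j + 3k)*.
-1 - 4j - 3k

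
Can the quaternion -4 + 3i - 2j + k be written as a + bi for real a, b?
No. The quaternion -4 + 3i - 2j + k has j-coefficient y = -2 and k-coefficient z = 1, not both zero, so it does not lie in the complex subalgebra spanned by 1 and i.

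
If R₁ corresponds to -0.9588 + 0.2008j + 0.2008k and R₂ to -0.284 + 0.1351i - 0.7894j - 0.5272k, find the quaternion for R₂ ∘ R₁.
0.5367 - 0.1822i + 0.6727j + 0.4756k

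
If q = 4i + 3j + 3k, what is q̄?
-4i - 3j - 3k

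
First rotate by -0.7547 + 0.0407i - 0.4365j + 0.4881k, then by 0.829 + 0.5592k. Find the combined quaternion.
-0.8986 + 0.2778i - 0.3391j - 0.0174k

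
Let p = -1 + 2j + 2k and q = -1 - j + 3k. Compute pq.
-3 + 8i - j - 5k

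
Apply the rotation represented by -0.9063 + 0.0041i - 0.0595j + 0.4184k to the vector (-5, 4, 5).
(0.374, 6.182, 5.258)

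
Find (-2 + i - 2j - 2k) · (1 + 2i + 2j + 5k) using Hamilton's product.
10 - 9i - 15j - 6k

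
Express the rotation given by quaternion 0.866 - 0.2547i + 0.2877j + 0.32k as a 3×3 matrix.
[[0.6297, -0.7008, 0.3353], [0.4077, 0.6655, 0.6253], [-0.6613, -0.257, 0.7047]]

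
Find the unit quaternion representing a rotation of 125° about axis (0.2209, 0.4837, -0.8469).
0.4617 + 0.1959i + 0.429j - 0.7512k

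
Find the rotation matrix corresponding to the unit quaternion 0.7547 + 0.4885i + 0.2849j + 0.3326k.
[[0.6164, -0.2237, 0.755], [0.7804, 0.3015, -0.5478], [-0.1051, 0.9269, 0.3604]]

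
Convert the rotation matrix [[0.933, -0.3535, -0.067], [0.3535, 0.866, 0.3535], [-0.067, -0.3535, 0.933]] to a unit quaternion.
0.9659 - 0.183i + 0.183k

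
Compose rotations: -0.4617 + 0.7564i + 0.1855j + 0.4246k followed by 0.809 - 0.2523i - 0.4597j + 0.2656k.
-0.2102 + 0.484i + 0.6703j + 0.5218k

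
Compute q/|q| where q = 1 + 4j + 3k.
0.1961 + 0.7845j + 0.5883k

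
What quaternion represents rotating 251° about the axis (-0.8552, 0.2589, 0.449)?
-0.5807 - 0.6962i + 0.2108j + 0.3655k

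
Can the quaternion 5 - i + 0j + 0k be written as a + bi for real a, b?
Yes. The quaternion 5 - i has j- and k-coefficients y = z = 0, so it lies in the complex subalgebra spanned by 1 and i.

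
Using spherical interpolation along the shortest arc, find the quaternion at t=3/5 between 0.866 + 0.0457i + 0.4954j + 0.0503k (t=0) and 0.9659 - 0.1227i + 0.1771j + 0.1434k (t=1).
0.9428 - 0.0561i + 0.3104j + 0.108k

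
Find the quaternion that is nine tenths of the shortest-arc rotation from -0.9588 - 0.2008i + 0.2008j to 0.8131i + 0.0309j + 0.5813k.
-0.1367 - 0.8154i - 0.0013j - 0.5625k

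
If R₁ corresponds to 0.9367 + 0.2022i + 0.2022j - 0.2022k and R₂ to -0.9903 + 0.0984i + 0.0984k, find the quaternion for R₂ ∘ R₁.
-0.9276 - 0.128i - 0.1604j + 0.3123k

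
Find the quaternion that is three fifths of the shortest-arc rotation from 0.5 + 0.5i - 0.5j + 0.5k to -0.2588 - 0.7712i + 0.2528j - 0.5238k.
0.3642 + 0.6782i - 0.3605j + 0.5266k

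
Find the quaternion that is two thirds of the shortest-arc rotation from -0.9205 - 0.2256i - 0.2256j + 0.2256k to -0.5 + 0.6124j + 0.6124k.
-0.7442 - 0.0905i + 0.3686j + 0.5497k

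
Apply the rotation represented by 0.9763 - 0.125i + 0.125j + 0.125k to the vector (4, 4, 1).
(2.862, 4.877, -1.015)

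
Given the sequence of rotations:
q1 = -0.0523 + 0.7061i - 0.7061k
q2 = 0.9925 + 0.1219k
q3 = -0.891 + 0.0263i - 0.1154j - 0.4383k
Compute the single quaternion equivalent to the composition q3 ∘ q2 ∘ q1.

q2 · q1 = 0.0342 + 0.7008i + 0.0861j - 0.7072k
q3 · q2 · q1 = -0.3489 - 0.5042i - 0.3692j + 0.6983k
-0.3489 - 0.5042i - 0.3692j + 0.6983k


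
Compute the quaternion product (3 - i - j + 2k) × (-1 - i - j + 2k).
-9 - 2i - 2j + 4k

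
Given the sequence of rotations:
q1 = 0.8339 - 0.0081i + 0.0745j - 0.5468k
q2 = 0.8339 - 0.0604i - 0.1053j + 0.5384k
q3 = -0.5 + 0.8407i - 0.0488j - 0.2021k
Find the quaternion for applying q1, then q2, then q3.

q2 · q1 = 0.9971 - 0.0397i - 0.0631j - 0.0124k
q3 · q2 · q1 = -0.4708 + 0.846i + 0.0013j - 0.2503k
-0.4708 + 0.846i + 0.0013j - 0.2503k


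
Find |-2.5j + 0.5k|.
2.55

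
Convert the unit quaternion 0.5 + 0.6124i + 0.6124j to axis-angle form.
axis = (√2/2, √2/2, 0), θ = 2π/3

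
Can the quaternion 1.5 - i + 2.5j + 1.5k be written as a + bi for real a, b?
No. The quaternion 1.5 - i + 2.5j + 1.5k has j-coefficient y = 2.5 and k-coefficient z = 1.5, not both zero, so it does not lie in the complex subalgebra spanned by 1 and i.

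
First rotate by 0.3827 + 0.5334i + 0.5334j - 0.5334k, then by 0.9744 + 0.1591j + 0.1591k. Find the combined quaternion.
0.3729 + 0.35i + 0.6655j - 0.5437k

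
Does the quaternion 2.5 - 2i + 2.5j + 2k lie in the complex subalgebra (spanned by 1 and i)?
No. The quaternion 2.5 - 2i + 2.5j + 2k has j-coefficient y = 2.5 and k-coefficient z = 2, not both zero, so it does not lie in the complex subalgebra spanned by 1 and i.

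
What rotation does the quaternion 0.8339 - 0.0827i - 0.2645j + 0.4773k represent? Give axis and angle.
axis = (-0.1498, -0.4792, 0.8648), θ = 67°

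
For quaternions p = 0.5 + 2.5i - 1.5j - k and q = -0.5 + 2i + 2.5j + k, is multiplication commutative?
No: pq = -0.5 + 0.75i - 2.5j + 10.25k ≠ -0.5 - 1.25i + 6.5j - 8.25k = qp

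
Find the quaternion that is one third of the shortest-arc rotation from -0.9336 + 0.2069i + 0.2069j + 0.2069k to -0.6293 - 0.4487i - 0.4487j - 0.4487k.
-0.9986 - 0.0302i - 0.0302j - 0.0302k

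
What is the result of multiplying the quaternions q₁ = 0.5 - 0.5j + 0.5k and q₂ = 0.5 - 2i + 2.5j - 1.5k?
2.25 - 1.5i - 1.5k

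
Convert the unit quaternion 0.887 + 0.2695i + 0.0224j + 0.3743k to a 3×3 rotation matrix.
[[0.7188, -0.6519, 0.2415], [0.6761, 0.5745, -0.4613], [0.162, 0.4949, 0.8537]]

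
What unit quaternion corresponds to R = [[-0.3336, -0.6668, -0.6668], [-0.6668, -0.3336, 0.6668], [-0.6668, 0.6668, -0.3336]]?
-0.5774i + 0.5774j + 0.5774k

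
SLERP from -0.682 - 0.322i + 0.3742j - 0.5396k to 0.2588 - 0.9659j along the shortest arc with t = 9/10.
-0.322 - 0.0382i + 0.9438j - 0.0641k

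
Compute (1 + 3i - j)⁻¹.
0.0909 - 0.2727i + 0.0909j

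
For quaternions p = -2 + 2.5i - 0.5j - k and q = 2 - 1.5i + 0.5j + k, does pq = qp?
No: pq = 1 + 8i - 3j - 3.5k ≠ 1 + 8i - j - 4.5k = qp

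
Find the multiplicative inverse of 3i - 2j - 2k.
-0.1765i + 0.1176j + 0.1176k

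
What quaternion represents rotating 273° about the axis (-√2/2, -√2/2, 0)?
-0.7254 - 0.4867i - 0.4867j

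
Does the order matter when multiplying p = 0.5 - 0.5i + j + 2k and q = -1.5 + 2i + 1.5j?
Yes: pq = -1.25 - 1.25i + 3.25j - 5.75k ≠ -1.25 + 4.75i - 4.75j - 0.25k = qp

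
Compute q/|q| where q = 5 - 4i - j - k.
0.7625 - 0.61i - 0.1525j - 0.1525k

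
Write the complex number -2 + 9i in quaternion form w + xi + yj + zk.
-2 + 9i + 0j + 0k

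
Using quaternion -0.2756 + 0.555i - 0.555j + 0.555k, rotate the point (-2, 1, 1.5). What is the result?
(1.537, 1.147, -1.89)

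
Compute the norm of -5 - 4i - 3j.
√50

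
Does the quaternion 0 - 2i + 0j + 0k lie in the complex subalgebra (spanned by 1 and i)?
Yes. The quaternion -2i has j- and k-coefficients y = z = 0, so it lies in the complex subalgebra spanned by 1 and i.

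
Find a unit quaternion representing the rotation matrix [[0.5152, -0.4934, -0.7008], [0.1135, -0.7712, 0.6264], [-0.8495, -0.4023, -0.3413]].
-0.3173 + 0.8105i - 0.1172j - 0.4782k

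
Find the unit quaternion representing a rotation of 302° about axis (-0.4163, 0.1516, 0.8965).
-0.8746 - 0.2018i + 0.0735j + 0.4346k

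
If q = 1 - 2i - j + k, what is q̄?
1 + 2i + j - k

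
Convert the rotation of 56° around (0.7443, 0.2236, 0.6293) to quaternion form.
0.8829 + 0.3494i + 0.105j + 0.2954k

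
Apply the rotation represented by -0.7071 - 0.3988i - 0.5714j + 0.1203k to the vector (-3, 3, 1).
(1.636, 0.401, 4.021)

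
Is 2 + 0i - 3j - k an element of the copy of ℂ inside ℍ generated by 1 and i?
No. The quaternion 2 - 3j - k has j-coefficient y = -3 and k-coefficient z = -1, not both zero, so it does not lie in the complex subalgebra spanned by 1 and i.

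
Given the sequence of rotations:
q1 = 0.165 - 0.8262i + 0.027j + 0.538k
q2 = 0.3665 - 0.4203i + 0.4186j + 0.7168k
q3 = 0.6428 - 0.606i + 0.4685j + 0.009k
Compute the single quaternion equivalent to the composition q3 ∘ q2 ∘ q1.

q2 · q1 = -0.6837 - 0.1663i - 0.2871j + 0.6499k
q3 · q2 · q1 = -0.4116 + 0.6145i - 0.1125j + 0.6635k
-0.4116 + 0.6145i - 0.1125j + 0.6635k


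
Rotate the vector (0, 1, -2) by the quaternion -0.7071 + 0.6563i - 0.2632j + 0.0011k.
(-1.091, -1.717, -0.929)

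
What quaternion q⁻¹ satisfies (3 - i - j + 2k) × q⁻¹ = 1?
0.2 + 0.0667i + 0.0667j - 0.1333k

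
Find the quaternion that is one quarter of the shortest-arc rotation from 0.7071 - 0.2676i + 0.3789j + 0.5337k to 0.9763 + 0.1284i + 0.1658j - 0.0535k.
0.8282 - 0.1752i + 0.3446j + 0.4057k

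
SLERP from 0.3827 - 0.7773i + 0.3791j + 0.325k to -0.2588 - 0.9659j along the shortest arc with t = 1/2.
0.3747 - 0.4541i + 0.7857j + 0.1899k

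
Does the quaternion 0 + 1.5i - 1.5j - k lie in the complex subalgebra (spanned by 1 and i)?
No. The quaternion 1.5i - 1.5j - k has j-coefficient y = -1.5 and k-coefficient z = -1, not both zero, so it does not lie in the complex subalgebra spanned by 1 and i.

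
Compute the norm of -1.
1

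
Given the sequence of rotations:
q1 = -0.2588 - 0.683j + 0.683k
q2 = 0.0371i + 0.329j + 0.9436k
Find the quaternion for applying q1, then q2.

q2 · q1 = -0.4198 + 0.8596i - 0.1105j - 0.2695k
-0.4198 + 0.8596i - 0.1105j - 0.2695k


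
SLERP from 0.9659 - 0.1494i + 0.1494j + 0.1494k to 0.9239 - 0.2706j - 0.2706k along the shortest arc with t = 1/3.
0.9946 - 0.1033i + 0.0077j + 0.0077k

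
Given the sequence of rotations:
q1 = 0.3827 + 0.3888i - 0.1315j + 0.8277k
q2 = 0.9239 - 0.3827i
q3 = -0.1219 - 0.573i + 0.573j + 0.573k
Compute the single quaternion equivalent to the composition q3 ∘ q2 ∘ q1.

q2 · q1 = 0.5024 + 0.2128i + 0.1953j + 0.815k
q3 · q2 · q1 = -0.5182 + 0.0413i + 0.853j - 0.0453k
-0.5182 + 0.0413i + 0.853j - 0.0453k


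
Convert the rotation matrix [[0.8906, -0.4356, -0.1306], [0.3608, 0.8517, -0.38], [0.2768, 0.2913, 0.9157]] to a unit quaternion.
0.9563 + 0.1755i - 0.1065j + 0.2082k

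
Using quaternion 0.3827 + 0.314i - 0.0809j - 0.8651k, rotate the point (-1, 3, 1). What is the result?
(1.739, -1.469, 2.412)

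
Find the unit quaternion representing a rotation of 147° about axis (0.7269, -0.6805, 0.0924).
0.284 + 0.697i - 0.6525j + 0.0886k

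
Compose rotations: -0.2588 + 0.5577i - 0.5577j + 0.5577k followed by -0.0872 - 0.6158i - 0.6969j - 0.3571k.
0.1765 - 0.4771i + 0.3733j + 0.7759k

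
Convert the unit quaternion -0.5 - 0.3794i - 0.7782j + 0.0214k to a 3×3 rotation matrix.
[[-0.2121, 0.6119, 0.762], [0.5691, 0.7112, -0.4127], [-0.7944, 0.3461, -0.4991]]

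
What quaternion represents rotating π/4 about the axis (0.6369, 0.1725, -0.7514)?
0.9239 + 0.2437i + 0.066j - 0.2875k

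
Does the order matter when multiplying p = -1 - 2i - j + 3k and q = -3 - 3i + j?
Yes: pq = -2 + 6i - 7j - 14k ≠ -2 + 12i + 11j - 4k = qp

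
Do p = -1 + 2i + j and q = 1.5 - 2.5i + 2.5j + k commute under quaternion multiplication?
No: pq = 1 + 6.5i - 3j + 6.5k ≠ 1 + 4.5i + j - 8.5k = qp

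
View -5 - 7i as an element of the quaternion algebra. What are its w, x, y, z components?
-5 - 7i + 0j + 0k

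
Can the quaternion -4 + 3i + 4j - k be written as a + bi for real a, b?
No. The quaternion -4 + 3i + 4j - k has j-coefficient y = 4 and k-coefficient z = -1, not both zero, so it does not lie in the complex subalgebra spanned by 1 and i.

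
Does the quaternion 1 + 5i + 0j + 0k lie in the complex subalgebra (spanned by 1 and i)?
Yes. The quaternion 1 + 5i has j- and k-coefficients y = z = 0, so it lies in the complex subalgebra spanned by 1 and i.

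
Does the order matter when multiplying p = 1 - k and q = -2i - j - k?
Yes: pq = -1 - 3i + j - k ≠ -1 - i - 3j - k = qp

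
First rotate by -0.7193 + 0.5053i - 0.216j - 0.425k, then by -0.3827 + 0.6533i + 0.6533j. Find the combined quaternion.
0.0863 - 0.9409i - 0.1096j - 0.3086k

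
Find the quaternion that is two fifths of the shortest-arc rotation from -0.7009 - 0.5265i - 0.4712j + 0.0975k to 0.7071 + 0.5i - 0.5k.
-0.7384 - 0.5415i - 0.2952j + 0.2727k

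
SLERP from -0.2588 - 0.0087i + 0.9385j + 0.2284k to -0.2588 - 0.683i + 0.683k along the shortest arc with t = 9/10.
-0.2839 - 0.6566i + 0.1288j + 0.6868k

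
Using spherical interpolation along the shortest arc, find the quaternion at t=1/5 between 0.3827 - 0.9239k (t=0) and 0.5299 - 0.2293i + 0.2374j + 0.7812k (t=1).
0.2012 + 0.0546i - 0.0565j - 0.9764k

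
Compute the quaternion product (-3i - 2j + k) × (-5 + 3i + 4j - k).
18 + 13i + 10j - 11k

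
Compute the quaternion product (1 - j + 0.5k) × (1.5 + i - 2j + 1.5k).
-1.25 + 0.5i - 3j + 3.25k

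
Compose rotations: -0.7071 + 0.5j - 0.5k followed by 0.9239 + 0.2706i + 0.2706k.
-0.518 - 0.3266i + 0.5972j - 0.518k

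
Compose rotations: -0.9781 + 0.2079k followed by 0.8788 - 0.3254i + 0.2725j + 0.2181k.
-0.9049 + 0.3749i - 0.1989j - 0.0306k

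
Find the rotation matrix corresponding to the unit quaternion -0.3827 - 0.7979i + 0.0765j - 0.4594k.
[[0.5662, -0.4737, 0.6746], [0.2295, -0.6954, -0.681], [0.7917, 0.5404, -0.285]]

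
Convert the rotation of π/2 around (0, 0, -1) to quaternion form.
0.7071 - 0.7071k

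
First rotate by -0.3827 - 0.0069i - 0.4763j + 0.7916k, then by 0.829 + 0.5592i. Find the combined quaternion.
-0.3134 - 0.2197i - 0.8375j + 0.3899k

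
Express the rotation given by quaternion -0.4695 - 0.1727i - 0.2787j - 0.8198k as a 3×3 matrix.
[[-0.4995, -0.6735, 0.5449], [0.8661, -0.4038, 0.2948], [0.0215, 0.6191, 0.785]]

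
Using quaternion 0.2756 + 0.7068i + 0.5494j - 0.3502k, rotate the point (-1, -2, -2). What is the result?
(-1.706, 1.454, 1.994)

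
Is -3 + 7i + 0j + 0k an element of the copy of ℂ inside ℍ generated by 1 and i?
Yes. The quaternion -3 + 7i has j- and k-coefficients y = z = 0, so it lies in the complex subalgebra spanned by 1 and i.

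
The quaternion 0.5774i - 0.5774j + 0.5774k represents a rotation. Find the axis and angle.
axis = (√3/3, -√3/3, √3/3), θ = π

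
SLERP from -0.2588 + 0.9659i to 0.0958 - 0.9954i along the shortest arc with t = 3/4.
-0.137 + 0.9906i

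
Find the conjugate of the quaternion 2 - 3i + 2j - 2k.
2 + 3i - 2j + 2k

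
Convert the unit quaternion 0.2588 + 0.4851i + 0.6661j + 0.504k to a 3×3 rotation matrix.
[[-0.3954, 0.3854, 0.8338], [0.9071, 0.0213, 0.4203], [0.1442, 0.9225, -0.358]]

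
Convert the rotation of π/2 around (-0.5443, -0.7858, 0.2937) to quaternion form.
0.7071 - 0.3849i - 0.5556j + 0.2077k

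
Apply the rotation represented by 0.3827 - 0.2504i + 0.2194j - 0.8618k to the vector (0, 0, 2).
(1.199, -0.373, 1.557)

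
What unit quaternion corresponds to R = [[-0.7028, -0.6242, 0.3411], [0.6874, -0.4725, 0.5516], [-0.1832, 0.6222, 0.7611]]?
0.3827 + 0.0461i + 0.3425j + 0.8568k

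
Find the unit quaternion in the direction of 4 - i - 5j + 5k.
0.4887 - 0.1222i - 0.6108j + 0.6108k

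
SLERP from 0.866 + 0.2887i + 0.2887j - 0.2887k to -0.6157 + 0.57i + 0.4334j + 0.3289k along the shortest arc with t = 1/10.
0.9014 + 0.1998i + 0.2175j - 0.3166k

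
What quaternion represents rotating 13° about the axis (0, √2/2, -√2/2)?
0.9936 + 0.08j - 0.08k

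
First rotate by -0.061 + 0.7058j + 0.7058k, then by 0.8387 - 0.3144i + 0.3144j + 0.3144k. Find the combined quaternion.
-0.495 + 0.0192i + 0.7947j + 0.3509k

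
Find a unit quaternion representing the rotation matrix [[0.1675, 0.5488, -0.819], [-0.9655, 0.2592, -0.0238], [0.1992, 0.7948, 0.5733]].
0.7071 + 0.2894i - 0.36j - 0.5354k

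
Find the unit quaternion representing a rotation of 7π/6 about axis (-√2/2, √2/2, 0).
-0.2588 - 0.683i + 0.683j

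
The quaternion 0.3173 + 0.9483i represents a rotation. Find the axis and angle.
axis = (1, 0, 0), θ = 143°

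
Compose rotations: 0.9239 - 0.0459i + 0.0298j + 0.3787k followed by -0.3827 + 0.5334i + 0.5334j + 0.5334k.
-0.547 + 0.6965i + 0.2549j + 0.3883k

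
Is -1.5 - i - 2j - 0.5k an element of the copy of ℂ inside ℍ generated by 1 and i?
No. The quaternion -1.5 - i - 2j - 0.5k has j-coefficient y = -2 and k-coefficient z = -0.5, not both zero, so it does not lie in the complex subalgebra spanned by 1 and i.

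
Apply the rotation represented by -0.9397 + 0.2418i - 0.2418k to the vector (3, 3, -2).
(1.52, 2.753, -3.48)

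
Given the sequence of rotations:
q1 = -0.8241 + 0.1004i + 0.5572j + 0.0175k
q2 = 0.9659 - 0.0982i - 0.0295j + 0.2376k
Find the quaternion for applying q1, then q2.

q2 · q1 = -0.7739 + 0.045i + 0.5881j - 0.2307k
-0.7739 + 0.045i + 0.5881j - 0.2307k


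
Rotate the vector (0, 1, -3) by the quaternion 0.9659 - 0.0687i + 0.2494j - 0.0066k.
(-1.47, 0.602, -2.734)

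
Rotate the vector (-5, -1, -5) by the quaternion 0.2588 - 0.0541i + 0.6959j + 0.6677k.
(3.282, -6.241, 1.133)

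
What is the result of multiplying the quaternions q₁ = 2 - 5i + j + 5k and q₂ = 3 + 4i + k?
21 - 6i + 28j + 13k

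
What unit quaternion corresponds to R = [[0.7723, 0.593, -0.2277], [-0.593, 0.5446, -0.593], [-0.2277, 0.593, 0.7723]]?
0.8788 + 0.3374i - 0.3374k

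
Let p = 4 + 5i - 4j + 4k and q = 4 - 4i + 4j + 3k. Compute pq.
40 - 24i - 31j + 32k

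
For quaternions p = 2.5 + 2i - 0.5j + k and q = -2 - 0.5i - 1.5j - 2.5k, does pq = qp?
No: pq = -2.25 - 2.5i + 1.75j - 11.5k ≠ -2.25 - 8i - 7.25j - 5k = qp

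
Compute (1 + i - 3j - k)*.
1 - i + 3j + k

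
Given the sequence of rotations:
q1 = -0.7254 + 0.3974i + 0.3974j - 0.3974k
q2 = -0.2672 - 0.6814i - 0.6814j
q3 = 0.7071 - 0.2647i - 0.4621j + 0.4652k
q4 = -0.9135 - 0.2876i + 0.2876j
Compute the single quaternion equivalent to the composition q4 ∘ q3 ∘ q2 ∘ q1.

q2 · q1 = 0.7354 + 0.6589i + 0.1173j + 0.1062k
q3 · q2 · q1 = 0.6992 + 0.1676i + 0.0777j + 0.6906k
q4 · q3 · q2 · q1 = -0.6129 - 0.1556i + 0.3287j - 0.7014k
-0.6129 - 0.1556i + 0.3287j - 0.7014k


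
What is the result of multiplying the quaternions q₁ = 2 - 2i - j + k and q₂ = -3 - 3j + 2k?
-11 + 7i + j + 7k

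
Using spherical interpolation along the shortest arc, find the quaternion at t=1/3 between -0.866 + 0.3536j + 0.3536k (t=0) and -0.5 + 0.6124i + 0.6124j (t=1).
-0.807 + 0.2287i + 0.482j + 0.2533k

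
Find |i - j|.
√2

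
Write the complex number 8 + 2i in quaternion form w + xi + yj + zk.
8 + 2i + 0j + 0k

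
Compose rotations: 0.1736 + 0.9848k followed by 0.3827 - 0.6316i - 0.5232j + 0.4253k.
-0.3524 - 0.6249i + 0.5312j + 0.4507k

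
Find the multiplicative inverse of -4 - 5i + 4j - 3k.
-0.0606 + 0.0758i - 0.0606j + 0.0455k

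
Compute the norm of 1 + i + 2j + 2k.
√10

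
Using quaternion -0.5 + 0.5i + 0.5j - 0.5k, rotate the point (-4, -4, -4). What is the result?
(4, -4, 4)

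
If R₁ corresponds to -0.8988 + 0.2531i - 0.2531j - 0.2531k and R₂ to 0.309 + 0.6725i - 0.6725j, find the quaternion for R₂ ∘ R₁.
-0.6181 - 0.356i + 0.6964j - 0.0782k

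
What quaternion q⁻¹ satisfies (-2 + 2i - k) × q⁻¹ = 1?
-0.2222 - 0.2222i + 0.1111k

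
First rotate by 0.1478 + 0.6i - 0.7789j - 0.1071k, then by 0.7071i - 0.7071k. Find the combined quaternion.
-0.5 - 0.4463i - 0.3485j - 0.6553k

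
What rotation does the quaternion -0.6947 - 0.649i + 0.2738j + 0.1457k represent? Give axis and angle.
axis = (-0.9023, 0.3806, 0.2026), θ = 268°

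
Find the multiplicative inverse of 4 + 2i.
0.2 - 0.1i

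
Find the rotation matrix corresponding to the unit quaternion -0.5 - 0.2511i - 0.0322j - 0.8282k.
[[-0.3739, -0.812, 0.4481], [0.8444, -0.4979, -0.1978], [0.3837, 0.3044, 0.8718]]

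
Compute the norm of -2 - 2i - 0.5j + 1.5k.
3.24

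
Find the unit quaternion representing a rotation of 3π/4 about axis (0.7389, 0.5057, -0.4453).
0.3827 + 0.6827i + 0.4672j - 0.4114k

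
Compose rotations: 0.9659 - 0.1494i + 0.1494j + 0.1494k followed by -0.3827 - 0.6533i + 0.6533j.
-0.5649 - 0.4762i + 0.6715j - 0.0572k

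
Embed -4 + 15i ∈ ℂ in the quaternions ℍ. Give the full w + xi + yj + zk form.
-4 + 15i + 0j + 0k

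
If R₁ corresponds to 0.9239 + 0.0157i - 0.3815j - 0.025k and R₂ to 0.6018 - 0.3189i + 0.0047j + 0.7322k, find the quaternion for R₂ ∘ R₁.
0.5811 - 0.006i - 0.2217j + 0.783k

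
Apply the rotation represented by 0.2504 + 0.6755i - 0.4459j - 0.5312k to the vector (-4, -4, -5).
(5.898, 4.704, 0.281)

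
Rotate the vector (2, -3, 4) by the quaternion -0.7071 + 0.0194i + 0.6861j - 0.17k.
(-3.265, -3.114, 2.941)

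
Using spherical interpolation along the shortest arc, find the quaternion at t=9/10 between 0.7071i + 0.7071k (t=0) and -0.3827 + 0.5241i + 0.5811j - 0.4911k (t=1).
-0.3768 + 0.625i + 0.5721j - 0.3745k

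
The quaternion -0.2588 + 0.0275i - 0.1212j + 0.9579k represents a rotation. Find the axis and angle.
axis = (0.0285, -0.1255, 0.9917), θ = 7π/6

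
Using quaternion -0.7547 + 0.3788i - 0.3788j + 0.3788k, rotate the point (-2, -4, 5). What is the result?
(2.302, 1.437, 6.135)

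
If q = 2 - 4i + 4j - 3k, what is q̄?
2 + 4i - 4j + 3k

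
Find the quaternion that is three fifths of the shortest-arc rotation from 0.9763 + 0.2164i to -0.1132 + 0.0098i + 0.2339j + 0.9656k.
0.6298 + 0.1126i - 0.1809j - 0.747k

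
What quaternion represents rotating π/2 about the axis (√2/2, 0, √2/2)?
0.7071 + 0.5i + 0.5k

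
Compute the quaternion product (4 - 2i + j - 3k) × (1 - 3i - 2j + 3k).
9 - 17i + 8j + 16k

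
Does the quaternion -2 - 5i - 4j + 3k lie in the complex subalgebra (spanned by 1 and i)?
No. The quaternion -2 - 5i - 4j + 3k has j-coefficient y = -4 and k-coefficient z = 3, not both zero, so it does not lie in the complex subalgebra spanned by 1 and i.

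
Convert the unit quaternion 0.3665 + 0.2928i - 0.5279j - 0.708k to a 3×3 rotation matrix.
[[-0.5599, 0.2098, -0.8016], [-0.8281, -0.174, 0.5329], [-0.0277, 0.9621, 0.2712]]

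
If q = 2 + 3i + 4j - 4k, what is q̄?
2 - 3i - 4j + 4k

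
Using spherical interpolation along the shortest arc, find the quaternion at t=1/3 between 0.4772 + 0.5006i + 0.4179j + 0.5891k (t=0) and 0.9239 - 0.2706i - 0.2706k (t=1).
0.8191 + 0.2864i + 0.3435j + 0.3592k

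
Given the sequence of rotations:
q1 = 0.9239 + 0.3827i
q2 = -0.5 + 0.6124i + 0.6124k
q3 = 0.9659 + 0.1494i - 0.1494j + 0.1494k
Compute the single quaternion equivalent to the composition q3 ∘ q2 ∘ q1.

q2 · q1 = -0.6963 + 0.3744i + 0.2344j + 0.5658k
q3 · q2 · q1 = -0.778 + 0.1381i + 0.3018j + 0.5334k
-0.778 + 0.1381i + 0.3018j + 0.5334k


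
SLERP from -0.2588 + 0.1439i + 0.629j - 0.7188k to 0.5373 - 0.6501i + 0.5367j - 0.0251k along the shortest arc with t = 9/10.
0.4845 - 0.6108i + 0.6129j - 0.1289k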